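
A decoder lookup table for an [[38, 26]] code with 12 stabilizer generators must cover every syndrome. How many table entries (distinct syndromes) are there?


Each stabilizer generator gives a binary (+1 or -1) measurement outcome.
With 12 independent generators:
Total syndromes = 2^12
= 4096

4096


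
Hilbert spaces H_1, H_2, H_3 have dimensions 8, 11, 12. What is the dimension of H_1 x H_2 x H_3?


dim(H_1 x H_2 x H_3) = 8 * 11 * 12
= 88 * 12
= 1056

1056


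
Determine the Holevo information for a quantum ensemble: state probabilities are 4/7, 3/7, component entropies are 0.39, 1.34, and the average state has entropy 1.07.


chi = S(rho) - sum_i p_i * S(rho_i)
Weighted entropy = 4/7 * 0.39 + 3/7 * 1.34
= 0.7971
chi = 1.07 - 0.7971
= 0.2729

0.2729


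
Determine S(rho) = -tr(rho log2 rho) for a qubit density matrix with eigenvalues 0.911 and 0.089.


S = -p*log2(p) - (1-p)*log2(1-p)
p = 0.9110, 1-p = 0.0890
= -0.9110 * log2(0.9110) - 0.0890 * log2(0.0890)
= -(-0.1225) - (-0.3106)
= 0.4331

0.4331


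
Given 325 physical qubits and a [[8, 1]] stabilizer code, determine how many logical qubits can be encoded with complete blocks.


Each code block uses 8 physical qubits for 1 logical qubit(s).
Number of complete blocks = floor(325 / 8) = 40
Logical qubits = 40 * 1
= 40

40


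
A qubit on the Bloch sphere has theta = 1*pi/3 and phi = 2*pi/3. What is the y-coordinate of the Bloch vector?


theta = 1.0472, phi = 2.0944
r_y = sin(theta)*sin(phi) = 0.8660 * 0.8660
r_y = 0.7500

0.7500


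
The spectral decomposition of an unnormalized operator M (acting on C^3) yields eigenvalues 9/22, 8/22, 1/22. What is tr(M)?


tr(M) = sum of eigenvalues
= 9/22 + 8/22 + 1/22
= 18/22
= 0.8182

0.8182


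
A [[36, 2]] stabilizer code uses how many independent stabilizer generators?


For an [[n,k]] stabilizer code:
Number of stabilizer generators = n - k
= 36 - 2
= 34

34


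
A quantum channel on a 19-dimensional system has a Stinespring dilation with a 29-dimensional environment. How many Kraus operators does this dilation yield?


Tracing out the environment in an orthonormal basis {|i>_E} gives Kraus operators K_i = <i|_E U |0>_E.
Number of Kraus operators = dim(H_env) = d_env
= 29

29


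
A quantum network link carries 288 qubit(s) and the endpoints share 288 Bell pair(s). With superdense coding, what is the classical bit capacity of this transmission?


Superdense coding allows 2 classical bits per shared entangled pair.
288 pair(s) -> 2 * 288 = 576 classical bits

576


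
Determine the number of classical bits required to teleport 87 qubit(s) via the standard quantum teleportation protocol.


Quantum teleportation requires 2 classical bits per qubit teleported.
87 qubit(s) -> 2 * 87 = 174 classical bits

174


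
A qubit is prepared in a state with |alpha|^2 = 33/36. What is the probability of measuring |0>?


|alpha|^2 = 33/36 = 0.9167
|beta|^2 = 1 - 33/36 = 3/36 = 0.0833
P(|0>) = |alpha|^2 = 0.9167

0.9167


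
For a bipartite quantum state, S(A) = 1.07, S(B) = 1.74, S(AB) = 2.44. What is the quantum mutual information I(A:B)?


I(A:B) = S(A) + S(B) - S(AB)
= 1.07 + 1.74 - 2.44
= 0.3700

0.3700


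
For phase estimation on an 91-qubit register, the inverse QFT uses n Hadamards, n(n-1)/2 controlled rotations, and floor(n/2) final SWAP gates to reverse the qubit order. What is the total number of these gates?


Hadamard gates: 91
Controlled rotations: n*(n-1)/2 = 91*90/2 = 4095
SWAP gates: floor(n/2) = floor(91/2) = 45
Total = 91 + 4095 + 45
= 4231

4231


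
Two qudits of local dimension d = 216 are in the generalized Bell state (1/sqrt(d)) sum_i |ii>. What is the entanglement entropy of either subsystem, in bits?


For a maximally entangled state in d x d:
S = log2(d) = log2(216)
= 7.7549

7.7549


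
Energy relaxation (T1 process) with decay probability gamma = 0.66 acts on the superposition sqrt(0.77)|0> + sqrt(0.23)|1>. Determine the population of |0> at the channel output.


For amplitude damping with parameter gamma on state sqrt(a)|0> + sqrt(b)|1>:
alpha^2 = 0.77, beta^2 = 0.23
P(|0>) = alpha^2 + gamma * beta^2
= 0.77 + 0.66 * 0.23
= 0.77 + 0.1518
= 0.9218

0.9218


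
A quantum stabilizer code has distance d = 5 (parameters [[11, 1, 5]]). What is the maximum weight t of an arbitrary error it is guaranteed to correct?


Code parameters: [[11, 1, 5]], distance d = 5.
Number of correctable errors = floor((d-1)/2)
= floor((5 - 1)/2)
= floor(4/2)
= 2

2


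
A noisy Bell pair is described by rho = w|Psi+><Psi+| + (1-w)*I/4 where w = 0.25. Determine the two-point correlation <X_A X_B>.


|Psi+> = (|01> + |10>)/sqrt(2)
For the pure Bell state, <X_A X_B> = +1 (Bell-state Pauli correlator).
The maximally-mixed part I/4 has tr(I/4 * P tensor P) = 0 for any traceless Pauli P.
So <X_A X_B>_rho = w * (+1) + (1 - w) * 0
= 0.25 * (+1)
= 0.2500

0.2500


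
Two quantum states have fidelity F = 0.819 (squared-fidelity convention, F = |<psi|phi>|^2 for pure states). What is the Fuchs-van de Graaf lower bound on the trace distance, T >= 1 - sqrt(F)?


Fuchs-van de Graaf (squared-fidelity convention): 1 - sqrt(F) <= T <= sqrt(1 - F).
Lower bound: T >= 1 - sqrt(F)
sqrt(F) = sqrt(0.819) = 0.9050
T >= 1 - 0.9050
T >= 0.0950

0.0950


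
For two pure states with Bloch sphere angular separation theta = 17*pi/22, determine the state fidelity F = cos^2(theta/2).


For states separated by angle theta on Bloch sphere:
F = cos^2(theta/2)
theta = 17*pi/22 = 2.4276
theta/2 = 1.2138
cos(theta/2) = 0.3495
F = 0.1221

0.1221


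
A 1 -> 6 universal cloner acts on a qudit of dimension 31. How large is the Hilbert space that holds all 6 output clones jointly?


Output space = H^(tensor 6) where dim(H) = 31
dim = 31^6
= 961 (after 2 factors)
= 29791 (after 3 factors)
= 923521 (after 4 factors)
= 28629151 (after 5 factors)
= 887503681 (after 6 factors)
= 887503681

887503681


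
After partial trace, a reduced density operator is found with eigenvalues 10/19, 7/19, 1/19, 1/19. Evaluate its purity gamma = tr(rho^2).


tr(rho^2) = sum of eigenvalues squared
= (10/19)^2 + (7/19)^2 + (1/19)^2 + (1/19)^2
= (100 + 49 + 1 + 1) / 361
= 151/361
= 0.4183

0.4183


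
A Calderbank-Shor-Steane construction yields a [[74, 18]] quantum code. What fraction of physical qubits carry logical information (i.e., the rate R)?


Code rate R = k/n
= 18/74
= 0.2432

0.2432


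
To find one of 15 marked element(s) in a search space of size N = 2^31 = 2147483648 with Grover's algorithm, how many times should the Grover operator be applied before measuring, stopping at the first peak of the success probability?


After j Grover iterations the success probability is P(j) = sin^2((2j+1)*theta), where sin(theta) = sqrt(k/N).
N = 2^31 = 2147483648, k = 15
sin(theta) = sqrt(k/N) = 8.35758297e-05
theta = arcsin(sqrt(k/N)) = 8.357582979e-05 rad
P(j) reaches its first maximum when (2j+1)*theta is as close as possible to pi/2, i.e. j = round(pi/(4*theta) - 1/2).
pi/(4*theta) - 1/2 = 9396.9318
(For comparison, the common estimate pi/4 * sqrt(N/k) = 9397.4318; the exact maximiser is used here.)
Optimal iterations = 9397

9397


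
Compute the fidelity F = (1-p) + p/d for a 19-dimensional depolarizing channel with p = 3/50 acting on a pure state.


F = (1-p) + p/d
= (1 - 0.0600) + 0.0600/19
= 0.9400 + 0.0032
= 0.9432

0.9432


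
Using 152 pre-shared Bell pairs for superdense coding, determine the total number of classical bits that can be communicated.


Superdense coding allows 2 classical bits per shared entangled pair.
152 pair(s) -> 2 * 152 = 304 classical bits

304


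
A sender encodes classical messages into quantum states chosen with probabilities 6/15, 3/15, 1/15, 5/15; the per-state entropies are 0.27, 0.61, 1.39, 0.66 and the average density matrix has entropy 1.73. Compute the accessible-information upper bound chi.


chi = S(rho) - sum_i p_i * S(rho_i)
Weighted entropy = 6/15 * 0.27 + 3/15 * 0.61 + 1/15 * 1.39 + 5/15 * 0.66
= 0.5427
chi = 1.73 - 0.5427
= 1.1873

1.1873


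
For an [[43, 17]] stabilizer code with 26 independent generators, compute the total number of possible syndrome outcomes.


Each stabilizer generator gives a binary (+1 or -1) measurement outcome.
With 26 independent generators:
Total syndromes = 2^26
= 67108864

67108864


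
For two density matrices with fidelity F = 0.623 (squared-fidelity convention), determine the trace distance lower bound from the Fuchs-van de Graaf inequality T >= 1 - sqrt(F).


Fuchs-van de Graaf (squared-fidelity convention): 1 - sqrt(F) <= T <= sqrt(1 - F).
Lower bound: T >= 1 - sqrt(F)
sqrt(F) = sqrt(0.623) = 0.7893
T >= 1 - 0.7893
T >= 0.2107

0.2107


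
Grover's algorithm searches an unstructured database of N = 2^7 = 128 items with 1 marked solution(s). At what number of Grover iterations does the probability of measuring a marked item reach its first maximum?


After j Grover iterations the success probability is P(j) = sin^2((2j+1)*theta), where sin(theta) = sqrt(k/N).
N = 2^7 = 128, k = 1
sin(theta) = sqrt(k/N) = 0.08838834765
theta = arcsin(sqrt(k/N)) = 0.08850384314 rad
P(j) reaches its first maximum when (2j+1)*theta is as close as possible to pi/2, i.e. j = round(pi/(4*theta) - 1/2).
pi/(4*theta) - 1/2 = 8.3742
(For comparison, the common estimate pi/4 * sqrt(N/k) = 8.8858; the exact maximiser is used here.)
Optimal iterations = 8

8


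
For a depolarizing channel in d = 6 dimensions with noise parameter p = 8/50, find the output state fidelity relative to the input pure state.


F = (1-p) + p/d
= (1 - 0.1600) + 0.1600/6
= 0.8400 + 0.0267
= 0.8667

0.8667


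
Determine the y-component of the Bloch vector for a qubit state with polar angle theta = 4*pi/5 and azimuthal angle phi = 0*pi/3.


theta = 2.5133, phi = 0.0000
r_y = sin(theta)*sin(phi) = 0.5878 * 0.0000
r_y = 0.0000

0.0000


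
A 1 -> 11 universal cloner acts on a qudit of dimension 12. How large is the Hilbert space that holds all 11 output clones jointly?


Output space = H^(tensor 11) where dim(H) = 12
dim = 12^11
= 144 (after 2 factors)
= 1728 (after 3 factors)
= 20736 (after 4 factors)
= 248832 (after 5 factors)
= 2985984 (after 6 factors)
= 35831808 (after 7 factors)
= 429981696 (after 8 factors)
= 5159780352 (after 9 factors)
= 61917364224 (after 10 factors)
= 743008370688 (after 11 factors)
= 743008370688

743008370688


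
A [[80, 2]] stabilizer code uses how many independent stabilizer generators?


For an [[n,k]] stabilizer code:
Number of stabilizer generators = n - k
= 80 - 2
= 78

78


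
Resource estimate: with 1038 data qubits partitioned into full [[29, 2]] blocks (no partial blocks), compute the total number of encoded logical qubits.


Each code block uses 29 physical qubits for 2 logical qubit(s).
Number of complete blocks = floor(1038 / 29) = 35
Logical qubits = 35 * 2
= 70

70


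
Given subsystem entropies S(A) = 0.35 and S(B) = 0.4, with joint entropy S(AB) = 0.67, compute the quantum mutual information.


I(A:B) = S(A) + S(B) - S(AB)
= 0.35 + 0.4 - 0.67
= 0.0800

0.0800


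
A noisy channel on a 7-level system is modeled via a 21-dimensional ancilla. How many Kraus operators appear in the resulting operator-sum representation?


Tracing out the environment in an orthonormal basis {|i>_E} gives Kraus operators K_i = <i|_E U |0>_E.
Number of Kraus operators = dim(H_env) = d_env
= 21

21


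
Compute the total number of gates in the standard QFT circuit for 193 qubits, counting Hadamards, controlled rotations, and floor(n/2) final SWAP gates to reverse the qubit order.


Hadamard gates: 193
Controlled rotations: n*(n-1)/2 = 193*192/2 = 18528
SWAP gates: floor(n/2) = floor(193/2) = 96
Total = 193 + 18528 + 96
= 18817

18817


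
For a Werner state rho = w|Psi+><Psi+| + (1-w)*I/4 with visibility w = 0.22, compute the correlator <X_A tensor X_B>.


|Psi+> = (|01> + |10>)/sqrt(2)
For the pure Bell state, <X_A X_B> = +1 (Bell-state Pauli correlator).
The maximally-mixed part I/4 has tr(I/4 * P tensor P) = 0 for any traceless Pauli P.
So <X_A X_B>_rho = w * (+1) + (1 - w) * 0
= 0.22 * (+1)
= 0.2200

0.2200


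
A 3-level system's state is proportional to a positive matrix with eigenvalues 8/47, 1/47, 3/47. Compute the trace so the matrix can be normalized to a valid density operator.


tr(M) = sum of eigenvalues
= 8/47 + 1/47 + 3/47
= 12/47
= 0.2553

0.2553


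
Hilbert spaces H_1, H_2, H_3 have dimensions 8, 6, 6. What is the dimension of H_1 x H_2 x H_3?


dim(H_1 x H_2 x H_3) = 8 * 6 * 6
= 48 * 6
= 288

288


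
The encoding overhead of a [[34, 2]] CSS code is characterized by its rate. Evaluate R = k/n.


Code rate R = k/n
= 2/34
= 0.0588

0.0588


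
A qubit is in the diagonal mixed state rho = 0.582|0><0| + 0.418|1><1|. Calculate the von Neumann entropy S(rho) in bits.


S = -p*log2(p) - (1-p)*log2(1-p)
p = 0.5820, 1-p = 0.4180
= -0.5820 * log2(0.5820) - 0.4180 * log2(0.4180)
= -(-0.4545) - (-0.5260)
= 0.9805

0.9805


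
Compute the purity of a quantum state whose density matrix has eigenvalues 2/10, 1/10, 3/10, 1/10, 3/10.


tr(rho^2) = sum of eigenvalues squared
= (2/10)^2 + (1/10)^2 + (3/10)^2 + (1/10)^2 + (3/10)^2
= (4 + 1 + 9 + 1 + 9) / 100
= 24/100
= 0.2400

0.2400


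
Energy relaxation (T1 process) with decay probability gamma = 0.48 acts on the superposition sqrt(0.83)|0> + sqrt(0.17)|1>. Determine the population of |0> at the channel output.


For amplitude damping with parameter gamma on state sqrt(a)|0> + sqrt(b)|1>:
alpha^2 = 0.83, beta^2 = 0.17
P(|0>) = alpha^2 + gamma * beta^2
= 0.83 + 0.48 * 0.17
= 0.83 + 0.0816
= 0.9116

0.9116


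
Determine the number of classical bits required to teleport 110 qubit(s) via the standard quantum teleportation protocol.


Quantum teleportation requires 2 classical bits per qubit teleported.
110 qubit(s) -> 2 * 110 = 220 classical bits

220


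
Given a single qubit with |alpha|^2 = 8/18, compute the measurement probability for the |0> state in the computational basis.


|alpha|^2 = 8/18 = 0.4444
|beta|^2 = 1 - 8/18 = 10/18 = 0.5556
P(|0>) = |alpha|^2 = 0.4444

0.4444


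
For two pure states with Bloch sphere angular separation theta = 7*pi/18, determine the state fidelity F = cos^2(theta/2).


For states separated by angle theta on Bloch sphere:
F = cos^2(theta/2)
theta = 7*pi/18 = 1.2217
theta/2 = 0.6109
cos(theta/2) = 0.8192
F = 0.6710

0.6710


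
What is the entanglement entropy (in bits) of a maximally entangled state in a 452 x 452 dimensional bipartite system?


For a maximally entangled state in d x d:
S = log2(d) = log2(452)
= 8.8202

8.8202


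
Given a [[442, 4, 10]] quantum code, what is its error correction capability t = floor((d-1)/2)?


Code parameters: [[442, 4, 10]], distance d = 10.
Number of correctable errors = floor((d-1)/2)
= floor((10 - 1)/2)
= floor(9/2)
= 4

4


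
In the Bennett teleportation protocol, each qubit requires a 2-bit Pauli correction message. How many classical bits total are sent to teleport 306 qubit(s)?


Quantum teleportation requires 2 classical bits per qubit teleported.
306 qubit(s) -> 2 * 306 = 612 classical bits

612


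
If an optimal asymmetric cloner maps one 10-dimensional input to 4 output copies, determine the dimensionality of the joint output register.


Output space = H^(tensor 4) where dim(H) = 10
dim = 10^4
= 100 (after 2 factors)
= 1000 (after 3 factors)
= 10000 (after 4 factors)
= 10000

10000


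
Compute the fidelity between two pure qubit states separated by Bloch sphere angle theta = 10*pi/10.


For states separated by angle theta on Bloch sphere:
F = cos^2(theta/2)
theta = 10*pi/10 = 3.1416
theta/2 = 1.5708
cos(theta/2) = 0.0000
F = 0.0000

0.0000


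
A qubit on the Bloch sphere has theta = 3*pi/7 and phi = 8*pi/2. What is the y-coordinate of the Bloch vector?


theta = 1.3464, phi = 12.5664
r_y = sin(theta)*sin(phi) = 0.9749 * 0.0000
r_y = 0.0000

0.0000


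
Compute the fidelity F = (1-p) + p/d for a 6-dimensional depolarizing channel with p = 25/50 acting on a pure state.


F = (1-p) + p/d
= (1 - 0.5000) + 0.5000/6
= 0.5000 + 0.0833
= 0.5833

0.5833


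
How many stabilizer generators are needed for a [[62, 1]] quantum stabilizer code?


For an [[n,k]] stabilizer code:
Number of stabilizer generators = n - k
= 62 - 1
= 61

61


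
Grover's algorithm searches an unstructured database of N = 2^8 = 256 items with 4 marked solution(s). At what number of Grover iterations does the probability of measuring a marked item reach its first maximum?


After j Grover iterations the success probability is P(j) = sin^2((2j+1)*theta), where sin(theta) = sqrt(k/N).
N = 2^8 = 256, k = 4
sin(theta) = sqrt(k/N) = 0.125
theta = arcsin(sqrt(k/N)) = 0.1253278312 rad
P(j) reaches its first maximum when (2j+1)*theta is as close as possible to pi/2, i.e. j = round(pi/(4*theta) - 1/2).
pi/(4*theta) - 1/2 = 5.7667
(For comparison, the common estimate pi/4 * sqrt(N/k) = 6.2832; the exact maximiser is used here.)
Optimal iterations = 6

6


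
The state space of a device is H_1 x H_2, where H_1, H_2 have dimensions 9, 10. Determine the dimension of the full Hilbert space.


dim(H_1 x H_2) = 9 * 10
= 90

90


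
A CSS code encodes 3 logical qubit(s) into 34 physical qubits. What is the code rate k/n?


Code rate R = k/n
= 3/34
= 0.0882

0.0882


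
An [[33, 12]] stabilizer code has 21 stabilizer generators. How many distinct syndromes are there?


Each stabilizer generator gives a binary (+1 or -1) measurement outcome.
With 21 independent generators:
Total syndromes = 2^21
= 2097152

2097152


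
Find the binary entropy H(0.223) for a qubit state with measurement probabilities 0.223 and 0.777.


S = -p*log2(p) - (1-p)*log2(1-p)
p = 0.2230, 1-p = 0.7770
= -0.2230 * log2(0.2230) - 0.7770 * log2(0.7770)
= -(-0.4828) - (-0.2828)
= 0.7656

0.7656


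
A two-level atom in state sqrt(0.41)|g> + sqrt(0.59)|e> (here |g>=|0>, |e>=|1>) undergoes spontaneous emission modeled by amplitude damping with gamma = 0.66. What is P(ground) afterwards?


For amplitude damping with parameter gamma on state sqrt(a)|0> + sqrt(b)|1>:
alpha^2 = 0.41, beta^2 = 0.59
P(|0>) = alpha^2 + gamma * beta^2
= 0.41 + 0.66 * 0.59
= 0.41 + 0.3894
= 0.7994

0.7994


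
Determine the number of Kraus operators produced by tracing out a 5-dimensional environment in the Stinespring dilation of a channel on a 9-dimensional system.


Tracing out the environment in an orthonormal basis {|i>_E} gives Kraus operators K_i = <i|_E U |0>_E.
Number of Kraus operators = dim(H_env) = d_env
= 5

5


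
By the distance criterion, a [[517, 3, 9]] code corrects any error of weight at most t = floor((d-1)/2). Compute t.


Code parameters: [[517, 3, 9]], distance d = 9.
Number of correctable errors = floor((d-1)/2)
= floor((9 - 1)/2)
= floor(8/2)
= 4

4


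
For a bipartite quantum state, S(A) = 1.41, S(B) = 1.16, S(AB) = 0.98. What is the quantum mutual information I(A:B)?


I(A:B) = S(A) + S(B) - S(AB)
= 1.41 + 1.16 - 0.98
= 1.5900

1.5900


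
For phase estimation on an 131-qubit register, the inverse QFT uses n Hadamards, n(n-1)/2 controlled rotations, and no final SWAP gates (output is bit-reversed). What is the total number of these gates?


Hadamard gates: 131
Controlled rotations: n*(n-1)/2 = 131*130/2 = 8515
SWAP gates: 0 (omitted)
Total = 131 + 8515
= 8646

8646


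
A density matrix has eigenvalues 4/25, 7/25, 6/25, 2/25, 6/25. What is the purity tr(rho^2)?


tr(rho^2) = sum of eigenvalues squared
= (4/25)^2 + (7/25)^2 + (6/25)^2 + (2/25)^2 + (6/25)^2
= (16 + 49 + 36 + 4 + 36) / 625
= 141/625
= 0.2256

0.2256


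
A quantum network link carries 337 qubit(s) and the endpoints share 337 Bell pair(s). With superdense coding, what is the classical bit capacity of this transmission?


Superdense coding allows 2 classical bits per shared entangled pair.
337 pair(s) -> 2 * 337 = 674 classical bits

674


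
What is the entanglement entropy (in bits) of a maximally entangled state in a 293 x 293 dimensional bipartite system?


For a maximally entangled state in d x d:
S = log2(d) = log2(293)
= 8.1948

8.1948


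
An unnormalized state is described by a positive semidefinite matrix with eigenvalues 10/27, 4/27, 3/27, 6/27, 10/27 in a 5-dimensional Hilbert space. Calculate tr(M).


tr(M) = sum of eigenvalues
= 10/27 + 4/27 + 3/27 + 6/27 + 10/27
= 33/27
= 1.2222

1.2222


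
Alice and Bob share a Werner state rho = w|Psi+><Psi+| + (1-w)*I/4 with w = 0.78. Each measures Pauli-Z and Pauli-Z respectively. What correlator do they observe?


|Psi+> = (|01> + |10>)/sqrt(2)
For the pure Bell state, <Z_A Z_B> = -1 (Bell-state Pauli correlator).
The maximally-mixed part I/4 has tr(I/4 * P tensor P) = 0 for any traceless Pauli P.
So <Z_A Z_B>_rho = w * (-1) + (1 - w) * 0
= 0.78 * (-1)
= -0.7800

-0.7800


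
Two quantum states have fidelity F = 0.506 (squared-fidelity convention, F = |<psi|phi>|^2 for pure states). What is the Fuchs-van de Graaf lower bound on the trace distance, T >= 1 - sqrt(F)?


Fuchs-van de Graaf (squared-fidelity convention): 1 - sqrt(F) <= T <= sqrt(1 - F).
Lower bound: T >= 1 - sqrt(F)
sqrt(F) = sqrt(0.506) = 0.7113
T >= 1 - 0.7113
T >= 0.2887

0.2887


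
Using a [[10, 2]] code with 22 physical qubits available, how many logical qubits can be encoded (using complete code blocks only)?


Each code block uses 10 physical qubits for 2 logical qubit(s).
Number of complete blocks = floor(22 / 10) = 2
Logical qubits = 2 * 2
= 4

4


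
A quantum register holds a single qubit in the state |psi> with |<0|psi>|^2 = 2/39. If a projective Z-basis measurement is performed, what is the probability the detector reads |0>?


|alpha|^2 = 2/39 = 0.0513
|beta|^2 = 1 - 2/39 = 37/39 = 0.9487
P(|0>) = |alpha|^2 = 0.0513

0.0513


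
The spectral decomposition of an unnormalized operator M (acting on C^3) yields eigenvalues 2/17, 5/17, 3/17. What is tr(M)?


tr(M) = sum of eigenvalues
= 2/17 + 5/17 + 3/17
= 10/17
= 0.5882

0.5882


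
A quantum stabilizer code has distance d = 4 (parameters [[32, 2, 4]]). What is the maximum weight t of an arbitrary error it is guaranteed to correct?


Code parameters: [[32, 2, 4]], distance d = 4.
Number of correctable errors = floor((d-1)/2)
= floor((4 - 1)/2)
= floor(3/2)
= 1

1


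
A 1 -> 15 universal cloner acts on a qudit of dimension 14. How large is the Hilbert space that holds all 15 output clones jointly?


Output space = H^(tensor 15) where dim(H) = 14
dim = 14^15
= 196 (after 2 factors)
= 2744 (after 3 factors)
= 38416 (after 4 factors)
= 537824 (after 5 factors)
= 7529536 (after 6 factors)
= 105413504 (after 7 factors)
= 1475789056 (after 8 factors)
= 20661046784 (after 9 factors)
= 289254654976 (after 10 factors)
= 4049565169664 (after 11 factors)
= 56693912375296 (after 12 factors)
= 793714773254144 (after 13 factors)
= 11112006825558016 (after 14 factors)
= 155568095557812224 (after 15 factors)
= 155568095557812224

155568095557812224


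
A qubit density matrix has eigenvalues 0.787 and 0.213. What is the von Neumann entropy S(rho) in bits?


S = -p*log2(p) - (1-p)*log2(1-p)
p = 0.7870, 1-p = 0.2130
= -0.7870 * log2(0.7870) - 0.2130 * log2(0.2130)
= -(-0.2720) - (-0.4752)
= 0.7472

0.7472


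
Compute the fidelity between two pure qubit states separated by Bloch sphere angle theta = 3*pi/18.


For states separated by angle theta on Bloch sphere:
F = cos^2(theta/2)
theta = 3*pi/18 = 0.5236
theta/2 = 0.2618
cos(theta/2) = 0.9659
F = 0.9330

0.9330


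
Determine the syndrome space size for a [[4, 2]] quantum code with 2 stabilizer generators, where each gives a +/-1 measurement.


Each stabilizer generator gives a binary (+1 or -1) measurement outcome.
With 2 independent generators:
Total syndromes = 2^2
= 4

4


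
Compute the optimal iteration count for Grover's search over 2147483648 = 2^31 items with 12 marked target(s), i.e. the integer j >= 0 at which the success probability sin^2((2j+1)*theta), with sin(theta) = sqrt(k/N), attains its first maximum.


After j Grover iterations the success probability is P(j) = sin^2((2j+1)*theta), where sin(theta) = sqrt(k/N).
N = 2^31 = 2147483648, k = 12
sin(theta) = sqrt(k/N) = 7.475249459e-05
theta = arcsin(sqrt(k/N)) = 7.475249466e-05 rad
P(j) reaches its first maximum when (2j+1)*theta is as close as possible to pi/2, i.e. j = round(pi/(4*theta) - 1/2).
pi/(4*theta) - 1/2 = 10506.1482
(For comparison, the common estimate pi/4 * sqrt(N/k) = 10506.6482; the exact maximiser is used here.)
Optimal iterations = 10506

10506


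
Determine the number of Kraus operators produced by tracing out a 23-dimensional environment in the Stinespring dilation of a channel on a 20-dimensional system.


Tracing out the environment in an orthonormal basis {|i>_E} gives Kraus operators K_i = <i|_E U |0>_E.
Number of Kraus operators = dim(H_env) = d_env
= 23

23


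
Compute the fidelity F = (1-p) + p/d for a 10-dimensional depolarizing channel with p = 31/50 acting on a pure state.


F = (1-p) + p/d
= (1 - 0.6200) + 0.6200/10
= 0.3800 + 0.0620
= 0.4420

0.4420


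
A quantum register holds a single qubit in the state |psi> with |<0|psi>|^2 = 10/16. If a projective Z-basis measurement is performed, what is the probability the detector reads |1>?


|alpha|^2 = 10/16 = 0.6250
|beta|^2 = 1 - 10/16 = 6/16 = 0.3750
P(|1>) = |beta|^2 = 0.3750

0.3750


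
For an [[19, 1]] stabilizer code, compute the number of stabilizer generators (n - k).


For an [[n,k]] stabilizer code:
Number of stabilizer generators = n - k
= 19 - 1
= 18

18


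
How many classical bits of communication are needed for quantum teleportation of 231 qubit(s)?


Quantum teleportation requires 2 classical bits per qubit teleported.
231 qubit(s) -> 2 * 231 = 462 classical bits

462


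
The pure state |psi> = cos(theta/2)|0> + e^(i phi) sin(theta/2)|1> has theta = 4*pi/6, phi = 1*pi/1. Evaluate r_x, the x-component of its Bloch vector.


theta = 2.0944, phi = 3.1416
r_x = sin(theta)*cos(phi) = 0.8660 * -1.0000
r_x = -0.8660

-0.8660


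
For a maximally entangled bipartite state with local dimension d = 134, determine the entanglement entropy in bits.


For a maximally entangled state in d x d:
S = log2(d) = log2(134)
= 7.0661

7.0661


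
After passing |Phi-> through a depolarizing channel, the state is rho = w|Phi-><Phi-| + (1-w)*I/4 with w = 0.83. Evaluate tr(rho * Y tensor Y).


|Phi-> = (|00> - |11>)/sqrt(2)
For the pure Bell state, <Y_A Y_B> = +1 (Bell-state Pauli correlator).
The maximally-mixed part I/4 has tr(I/4 * P tensor P) = 0 for any traceless Pauli P.
So <Y_A Y_B>_rho = w * (+1) + (1 - w) * 0
= 0.83 * (+1)
= 0.8300

0.8300


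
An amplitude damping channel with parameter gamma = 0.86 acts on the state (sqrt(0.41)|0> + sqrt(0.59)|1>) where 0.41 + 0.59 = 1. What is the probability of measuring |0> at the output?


For amplitude damping with parameter gamma on state sqrt(a)|0> + sqrt(b)|1>:
alpha^2 = 0.41, beta^2 = 0.59
P(|0>) = alpha^2 + gamma * beta^2
= 0.41 + 0.86 * 0.59
= 0.41 + 0.5074
= 0.9174

0.9174


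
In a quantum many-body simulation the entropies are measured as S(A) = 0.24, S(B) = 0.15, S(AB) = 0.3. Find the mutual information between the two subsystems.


I(A:B) = S(A) + S(B) - S(AB)
= 0.24 + 0.15 - 0.3
= 0.0900

0.0900


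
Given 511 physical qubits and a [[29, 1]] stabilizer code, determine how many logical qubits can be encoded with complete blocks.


Each code block uses 29 physical qubits for 1 logical qubit(s).
Number of complete blocks = floor(511 / 29) = 17
Logical qubits = 17 * 1
= 17

17


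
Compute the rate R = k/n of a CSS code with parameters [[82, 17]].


Code rate R = k/n
= 17/82
= 0.2073

0.2073


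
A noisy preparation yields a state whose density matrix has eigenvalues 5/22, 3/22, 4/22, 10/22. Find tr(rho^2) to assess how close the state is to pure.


tr(rho^2) = sum of eigenvalues squared
= (5/22)^2 + (3/22)^2 + (4/22)^2 + (10/22)^2
= (25 + 9 + 16 + 100) / 484
= 150/484
= 0.3099

0.3099


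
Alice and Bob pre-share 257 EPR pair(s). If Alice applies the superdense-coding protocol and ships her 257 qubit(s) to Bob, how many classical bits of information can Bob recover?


Superdense coding allows 2 classical bits per shared entangled pair.
257 pair(s) -> 2 * 257 = 514 classical bits

514


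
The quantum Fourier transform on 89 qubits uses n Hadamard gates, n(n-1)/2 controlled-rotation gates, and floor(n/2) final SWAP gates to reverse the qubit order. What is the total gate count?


Hadamard gates: 89
Controlled rotations: n*(n-1)/2 = 89*88/2 = 3916
SWAP gates: floor(n/2) = floor(89/2) = 44
Total = 89 + 3916 + 44
= 4049

4049


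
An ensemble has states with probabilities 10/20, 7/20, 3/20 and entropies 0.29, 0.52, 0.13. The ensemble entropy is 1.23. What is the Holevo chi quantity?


chi = S(rho) - sum_i p_i * S(rho_i)
Weighted entropy = 10/20 * 0.29 + 7/20 * 0.52 + 3/20 * 0.13
= 0.3465
chi = 1.23 - 0.3465
= 0.8835

0.8835


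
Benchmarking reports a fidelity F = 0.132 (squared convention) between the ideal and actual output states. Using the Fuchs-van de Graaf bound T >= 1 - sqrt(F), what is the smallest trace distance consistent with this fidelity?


Fuchs-van de Graaf (squared-fidelity convention): 1 - sqrt(F) <= T <= sqrt(1 - F).
Lower bound: T >= 1 - sqrt(F)
sqrt(F) = sqrt(0.132) = 0.3633
T >= 1 - 0.3633
T >= 0.6367

0.6367


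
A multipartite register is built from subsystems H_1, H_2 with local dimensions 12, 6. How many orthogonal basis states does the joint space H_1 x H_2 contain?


dim(H_1 x H_2) = 12 * 6
= 72

72


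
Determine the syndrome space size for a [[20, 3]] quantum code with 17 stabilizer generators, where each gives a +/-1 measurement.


Each stabilizer generator gives a binary (+1 or -1) measurement outcome.
With 17 independent generators:
Total syndromes = 2^17
= 131072

131072


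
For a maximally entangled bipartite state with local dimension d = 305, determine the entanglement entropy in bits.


For a maximally entangled state in d x d:
S = log2(d) = log2(305)
= 8.2527

8.2527


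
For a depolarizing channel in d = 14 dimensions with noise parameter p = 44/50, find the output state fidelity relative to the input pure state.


F = (1-p) + p/d
= (1 - 0.8800) + 0.8800/14
= 0.1200 + 0.0629
= 0.1829

0.1829


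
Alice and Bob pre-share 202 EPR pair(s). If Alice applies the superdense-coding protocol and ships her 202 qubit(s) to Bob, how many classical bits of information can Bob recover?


Superdense coding allows 2 classical bits per shared entangled pair.
202 pair(s) -> 2 * 202 = 404 classical bits

404


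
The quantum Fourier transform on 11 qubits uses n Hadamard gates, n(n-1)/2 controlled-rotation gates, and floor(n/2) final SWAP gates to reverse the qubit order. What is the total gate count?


Hadamard gates: 11
Controlled rotations: n*(n-1)/2 = 11*10/2 = 55
SWAP gates: floor(n/2) = floor(11/2) = 5
Total = 11 + 55 + 5
= 71

71


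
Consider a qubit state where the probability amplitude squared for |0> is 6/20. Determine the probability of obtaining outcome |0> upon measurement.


|alpha|^2 = 6/20 = 0.3000
|beta|^2 = 1 - 6/20 = 14/20 = 0.7000
P(|0>) = |alpha|^2 = 0.3000

0.3000


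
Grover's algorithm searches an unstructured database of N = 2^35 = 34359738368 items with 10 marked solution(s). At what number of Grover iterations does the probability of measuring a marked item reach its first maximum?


After j Grover iterations the success probability is P(j) = sin^2((2j+1)*theta), where sin(theta) = sqrt(k/N).
N = 2^35 = 34359738368, k = 10
sin(theta) = sqrt(k/N) = 1.70598448e-05
theta = arcsin(sqrt(k/N)) = 1.70598448e-05 rad
P(j) reaches its first maximum when (2j+1)*theta is as close as possible to pi/2, i.e. j = round(pi/(4*theta) - 1/2).
pi/(4*theta) - 1/2 = 46037.3258
(For comparison, the common estimate pi/4 * sqrt(N/k) = 46037.8258; the exact maximiser is used here.)
Optimal iterations = 46037

46037


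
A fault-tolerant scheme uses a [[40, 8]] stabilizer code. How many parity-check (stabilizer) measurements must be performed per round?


For an [[n,k]] stabilizer code:
Number of stabilizer generators = n - k
= 40 - 8
= 32

32


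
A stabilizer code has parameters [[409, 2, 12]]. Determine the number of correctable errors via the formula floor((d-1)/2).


Code parameters: [[409, 2, 12]], distance d = 12.
Number of correctable errors = floor((d-1)/2)
= floor((12 - 1)/2)
= floor(11/2)
= 5

5


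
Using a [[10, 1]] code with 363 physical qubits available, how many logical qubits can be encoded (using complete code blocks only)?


Each code block uses 10 physical qubits for 1 logical qubit(s).
Number of complete blocks = floor(363 / 10) = 36
Logical qubits = 36 * 1
= 36

36


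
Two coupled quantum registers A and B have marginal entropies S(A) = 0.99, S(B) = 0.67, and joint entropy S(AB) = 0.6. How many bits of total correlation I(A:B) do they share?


I(A:B) = S(A) + S(B) - S(AB)
= 0.99 + 0.67 - 0.6
= 1.0600

1.0600


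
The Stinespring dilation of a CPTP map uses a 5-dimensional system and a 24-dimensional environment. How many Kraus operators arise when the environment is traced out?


Tracing out the environment in an orthonormal basis {|i>_E} gives Kraus operators K_i = <i|_E U |0>_E.
Number of Kraus operators = dim(H_env) = d_env
= 24

24


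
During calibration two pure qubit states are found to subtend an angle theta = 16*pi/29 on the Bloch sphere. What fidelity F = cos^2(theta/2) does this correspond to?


For states separated by angle theta on Bloch sphere:
F = cos^2(theta/2)
theta = 16*pi/29 = 1.7333
theta/2 = 0.8666
cos(theta/2) = 0.6474
F = 0.4191

0.4191


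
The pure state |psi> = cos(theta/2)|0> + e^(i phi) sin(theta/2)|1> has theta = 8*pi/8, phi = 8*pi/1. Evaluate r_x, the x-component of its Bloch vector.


theta = 3.1416, phi = 25.1327
r_x = sin(theta)*cos(phi) = 0.0000 * 1.0000
r_x = 0.0000

0.0000


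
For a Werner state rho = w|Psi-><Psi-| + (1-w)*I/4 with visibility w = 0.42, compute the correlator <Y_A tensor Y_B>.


|Psi-> = (|01> - |10>)/sqrt(2)
For the pure Bell state, <Y_A Y_B> = -1 (Bell-state Pauli correlator).
The maximally-mixed part I/4 has tr(I/4 * P tensor P) = 0 for any traceless Pauli P.
So <Y_A Y_B>_rho = w * (-1) + (1 - w) * 0
= 0.42 * (-1)
= -0.4200

-0.4200


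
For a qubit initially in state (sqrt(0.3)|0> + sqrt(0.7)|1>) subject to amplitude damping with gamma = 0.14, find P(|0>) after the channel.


For amplitude damping with parameter gamma on state sqrt(a)|0> + sqrt(b)|1>:
alpha^2 = 0.3, beta^2 = 0.7
P(|0>) = alpha^2 + gamma * beta^2
= 0.3 + 0.14 * 0.7
= 0.3 + 0.0980
= 0.3980

0.3980


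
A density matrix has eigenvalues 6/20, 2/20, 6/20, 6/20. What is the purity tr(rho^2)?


tr(rho^2) = sum of eigenvalues squared
= (6/20)^2 + (2/20)^2 + (6/20)^2 + (6/20)^2
= (36 + 4 + 36 + 36) / 400
= 112/400
= 0.2800

0.2800


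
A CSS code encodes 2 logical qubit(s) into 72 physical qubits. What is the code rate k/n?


Code rate R = k/n
= 2/72
= 0.0278

0.0278


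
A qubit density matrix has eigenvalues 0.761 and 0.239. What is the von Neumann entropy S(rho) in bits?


S = -p*log2(p) - (1-p)*log2(1-p)
p = 0.7610, 1-p = 0.2390
= -0.7610 * log2(0.7610) - 0.2390 * log2(0.2390)
= -(-0.2999) - (-0.4935)
= 0.7934

0.7934


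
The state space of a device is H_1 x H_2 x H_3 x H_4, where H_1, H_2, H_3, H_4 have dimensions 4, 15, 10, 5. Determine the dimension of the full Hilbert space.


dim(H_1 x H_2 x H_3 x H_4) = 4 * 15 * 10 * 5
= 60 * 10 * 5
= 600 * 5
= 3000

3000


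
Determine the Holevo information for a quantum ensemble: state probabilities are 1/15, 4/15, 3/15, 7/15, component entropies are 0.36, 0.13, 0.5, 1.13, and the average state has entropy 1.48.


chi = S(rho) - sum_i p_i * S(rho_i)
Weighted entropy = 1/15 * 0.36 + 4/15 * 0.13 + 3/15 * 0.5 + 7/15 * 1.13
= 0.6860
chi = 1.48 - 0.6860
= 0.7940

0.7940


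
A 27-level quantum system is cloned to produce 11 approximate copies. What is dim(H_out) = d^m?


Output space = H^(tensor 11) where dim(H) = 27
dim = 27^11
= 729 (after 2 factors)
= 19683 (after 3 factors)
= 531441 (after 4 factors)
= 14348907 (after 5 factors)
= 387420489 (after 6 factors)
= 10460353203 (after 7 factors)
= 282429536481 (after 8 factors)
= 7625597484987 (after 9 factors)
= 205891132094649 (after 10 factors)
= 5559060566555523 (after 11 factors)
= 5559060566555523

5559060566555523


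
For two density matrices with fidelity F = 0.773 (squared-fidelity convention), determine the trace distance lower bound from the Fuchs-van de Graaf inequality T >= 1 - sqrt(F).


Fuchs-van de Graaf (squared-fidelity convention): 1 - sqrt(F) <= T <= sqrt(1 - F).
Lower bound: T >= 1 - sqrt(F)
sqrt(F) = sqrt(0.773) = 0.8792
T >= 1 - 0.8792
T >= 0.1208

0.1208


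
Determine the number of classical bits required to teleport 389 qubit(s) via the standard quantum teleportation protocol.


Quantum teleportation requires 2 classical bits per qubit teleported.
389 qubit(s) -> 2 * 389 = 778 classical bits

778


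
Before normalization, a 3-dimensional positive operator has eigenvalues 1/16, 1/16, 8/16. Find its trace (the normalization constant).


tr(M) = sum of eigenvalues
= 1/16 + 1/16 + 8/16
= 10/16
= 0.6250

0.6250


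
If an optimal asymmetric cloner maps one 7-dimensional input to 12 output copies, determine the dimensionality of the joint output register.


Output space = H^(tensor 12) where dim(H) = 7
dim = 7^12
= 49 (after 2 factors)
= 343 (after 3 factors)
= 2401 (after 4 factors)
= 16807 (after 5 factors)
= 117649 (after 6 factors)
= 823543 (after 7 factors)
= 5764801 (after 8 factors)
= 40353607 (after 9 factors)
= 282475249 (after 10 factors)
= 1977326743 (after 11 factors)
= 13841287201 (after 12 factors)
= 13841287201

13841287201


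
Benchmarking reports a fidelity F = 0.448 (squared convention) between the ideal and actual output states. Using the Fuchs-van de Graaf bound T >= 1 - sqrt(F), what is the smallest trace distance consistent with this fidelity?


Fuchs-van de Graaf (squared-fidelity convention): 1 - sqrt(F) <= T <= sqrt(1 - F).
Lower bound: T >= 1 - sqrt(F)
sqrt(F) = sqrt(0.448) = 0.6693
T >= 1 - 0.6693
T >= 0.3307

0.3307


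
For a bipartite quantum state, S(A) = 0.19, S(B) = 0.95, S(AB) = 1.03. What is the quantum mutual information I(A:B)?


I(A:B) = S(A) + S(B) - S(AB)
= 0.19 + 0.95 - 1.03
= 0.1100

0.1100


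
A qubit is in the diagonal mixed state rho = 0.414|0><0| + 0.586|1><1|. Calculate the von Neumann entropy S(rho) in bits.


S = -p*log2(p) - (1-p)*log2(1-p)
p = 0.4140, 1-p = 0.5860
= -0.4140 * log2(0.4140) - 0.5860 * log2(0.5860)
= -(-0.5267) - (-0.4518)
= 0.9786

0.9786


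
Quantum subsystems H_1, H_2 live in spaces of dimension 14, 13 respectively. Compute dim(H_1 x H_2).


dim(H_1 x H_2) = 14 * 13
= 182

182


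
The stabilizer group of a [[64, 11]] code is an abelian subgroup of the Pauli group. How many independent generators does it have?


For an [[n,k]] stabilizer code:
Number of stabilizer generators = n - k
= 64 - 11
= 53

53


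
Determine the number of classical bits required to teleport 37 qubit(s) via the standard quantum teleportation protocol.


Quantum teleportation requires 2 classical bits per qubit teleported.
37 qubit(s) -> 2 * 37 = 74 classical bits

74


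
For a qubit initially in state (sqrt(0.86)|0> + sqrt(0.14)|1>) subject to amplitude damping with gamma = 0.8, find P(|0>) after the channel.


For amplitude damping with parameter gamma on state sqrt(a)|0> + sqrt(b)|1>:
alpha^2 = 0.86, beta^2 = 0.14
P(|0>) = alpha^2 + gamma * beta^2
= 0.86 + 0.8 * 0.14
= 0.86 + 0.1120
= 0.9720

0.9720
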